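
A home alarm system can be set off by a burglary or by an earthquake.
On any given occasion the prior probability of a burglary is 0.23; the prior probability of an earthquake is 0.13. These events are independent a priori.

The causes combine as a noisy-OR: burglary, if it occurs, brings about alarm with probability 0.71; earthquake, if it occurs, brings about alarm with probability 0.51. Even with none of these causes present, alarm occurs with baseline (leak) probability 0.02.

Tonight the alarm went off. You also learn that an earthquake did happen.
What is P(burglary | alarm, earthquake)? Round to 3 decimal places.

Under noisy-OR, P(alarm | causes) = 1 − (1−0.02)·∏(1−qᵢ) over the active causes.
Weight on burglary=true, given the evidence: 0.860742·0.23 = 0.197971
Normalizer over all consistent configurations: 0.5198·0.77 + 0.860742·0.23 = 0.598217
Posterior = 0.197971 / 0.598217 ≈ 0.331

P(burglary | alarm, earthquake) ≈ 0.331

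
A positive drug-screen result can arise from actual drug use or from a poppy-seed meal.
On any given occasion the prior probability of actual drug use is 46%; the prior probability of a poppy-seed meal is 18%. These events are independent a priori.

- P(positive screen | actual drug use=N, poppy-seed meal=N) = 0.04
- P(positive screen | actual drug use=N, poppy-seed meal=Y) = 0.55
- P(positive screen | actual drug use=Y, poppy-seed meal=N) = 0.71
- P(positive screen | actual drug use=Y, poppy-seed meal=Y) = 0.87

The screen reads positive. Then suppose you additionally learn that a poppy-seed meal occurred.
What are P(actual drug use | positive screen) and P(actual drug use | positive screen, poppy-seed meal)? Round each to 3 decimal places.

P(actual drug use | positive screen) ≈ 0.827; P(actual drug use | positive screen, poppy-seed meal) ≈ 0.574

Enumerate the 4 (actual drug use, poppy-seed meal) configurations and weight by the priors:
  P(positive screen) = 0.04·0.54·0.82 + 0.55·0.54·0.18 + 0.71·0.46·0.82 + 0.87·0.46·0.18
        = 0.017712 + 0.053460 + 0.267812 + 0.072036 = 0.411020
The terms with actual drug use present sum to 0.339848, so
  P(actual drug use | positive screen) = 0.339848 / 0.411020 ≈ 0.827

With the extra evidence:
Enumerate both values of actual drug use and weight by the priors:
  P(positive screen | poppy-seed meal) = 0.55·0.54 + 0.87·0.46
        = 0.297000 + 0.400200 = 0.697200
Configurations with actual drug use contribute 0.400200, so
  P(actual drug use | positive screen, poppy-seed meal) = 0.400200 / 0.697200 ≈ 0.574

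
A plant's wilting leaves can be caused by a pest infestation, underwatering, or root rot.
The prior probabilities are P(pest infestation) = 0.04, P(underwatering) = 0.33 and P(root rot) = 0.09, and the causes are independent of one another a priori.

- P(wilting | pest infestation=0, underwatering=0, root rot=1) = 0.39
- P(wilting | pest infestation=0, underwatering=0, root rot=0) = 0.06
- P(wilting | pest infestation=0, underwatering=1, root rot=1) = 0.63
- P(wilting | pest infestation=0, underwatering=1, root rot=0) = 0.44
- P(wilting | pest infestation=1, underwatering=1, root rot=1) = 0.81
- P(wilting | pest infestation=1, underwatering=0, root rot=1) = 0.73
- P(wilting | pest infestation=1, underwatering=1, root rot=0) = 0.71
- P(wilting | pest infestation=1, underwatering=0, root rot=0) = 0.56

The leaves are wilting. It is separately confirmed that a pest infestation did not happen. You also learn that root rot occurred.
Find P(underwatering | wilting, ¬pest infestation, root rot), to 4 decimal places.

Weight on underwatering=true, given the evidence: 0.63×0.33 = 0.207900
Denominator P(wilting | ¬pest infestation, root rot): 0.39×0.67 + 0.63×0.33 = 0.469200
P(underwatering | wilting, ¬pest infestation, root rot) = 0.207900/0.469200 ≈ 0.4431

P(underwatering | wilting, ¬pest infestation, root rot) ≈ 0.4431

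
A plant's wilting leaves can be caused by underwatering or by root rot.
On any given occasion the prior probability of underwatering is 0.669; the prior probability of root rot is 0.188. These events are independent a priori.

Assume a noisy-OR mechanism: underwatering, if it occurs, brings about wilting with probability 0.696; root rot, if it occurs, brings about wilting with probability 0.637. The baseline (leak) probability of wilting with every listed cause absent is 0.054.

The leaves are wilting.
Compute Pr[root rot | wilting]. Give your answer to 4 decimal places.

Under noisy-OR, P(wilting | causes) = 1 − (1−0.054)·∏(1−qᵢ) over the active causes.
P(wilting) = 0.054×0.331×0.812 + 0.656602×0.331×0.188 + 0.712416×0.669×0.812 + 0.895607×0.669×0.188 = 0.014514 + 0.040859 + 0.387004 + 0.112642 = 0.555019
The root rot-present share is 0.040859 + 0.112642 = 0.153501.
P(root rot | wilting) = 0.153501 / 0.555019 ≈ 0.2766

Pr[root rot | wilting] ≈ 0.2766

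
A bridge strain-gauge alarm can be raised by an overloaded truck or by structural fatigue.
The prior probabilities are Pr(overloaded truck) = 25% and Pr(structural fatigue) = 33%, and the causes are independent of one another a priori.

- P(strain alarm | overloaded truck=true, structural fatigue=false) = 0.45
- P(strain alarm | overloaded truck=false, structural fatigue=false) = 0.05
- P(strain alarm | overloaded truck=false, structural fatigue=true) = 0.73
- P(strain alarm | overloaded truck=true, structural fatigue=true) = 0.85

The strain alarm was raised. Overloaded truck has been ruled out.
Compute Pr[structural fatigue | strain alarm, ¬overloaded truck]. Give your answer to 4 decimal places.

Pr[structural fatigue | strain alarm, ¬overloaded truck] ≈ 0.8779

P(strain alarm | ¬overloaded truck) = 0.05·0.67 + 0.73·0.33 = 0.033500 + 0.240900 = 0.274400
The structural fatigue-present share is 0.73·0.33 = 0.240900.
P(structural fatigue | strain alarm, ¬overloaded truck) = 0.240900 / 0.274400 ≈ 0.8779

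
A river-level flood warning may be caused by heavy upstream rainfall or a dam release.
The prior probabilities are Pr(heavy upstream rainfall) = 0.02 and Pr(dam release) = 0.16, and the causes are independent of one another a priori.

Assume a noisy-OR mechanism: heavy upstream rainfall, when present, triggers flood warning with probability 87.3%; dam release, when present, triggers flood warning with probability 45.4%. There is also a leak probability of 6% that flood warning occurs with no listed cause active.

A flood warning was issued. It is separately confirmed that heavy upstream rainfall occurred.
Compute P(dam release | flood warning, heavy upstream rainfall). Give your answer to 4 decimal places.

Under noisy-OR, P(flood warning | causes) = 1 − (1−0.06)·∏(1−qᵢ) over the active causes.
P(flood warning | heavy upstream rainfall) = 0.88062×0.84 + 0.934819×0.16 = 0.739721 + 0.149571 = 0.889292
Restricting to configurations with dam release present: 0.934819×0.16 = 0.149571.
Hence the posterior is 0.149571/0.889292 ≈ 0.1682.

P(dam release | flood warning, heavy upstream rainfall) ≈ 0.1682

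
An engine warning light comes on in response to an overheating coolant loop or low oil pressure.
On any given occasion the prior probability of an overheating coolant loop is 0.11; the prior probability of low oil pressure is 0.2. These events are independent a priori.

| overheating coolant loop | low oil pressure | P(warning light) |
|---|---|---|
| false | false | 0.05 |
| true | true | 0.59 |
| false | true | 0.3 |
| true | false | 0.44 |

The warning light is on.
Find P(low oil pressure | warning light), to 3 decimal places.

P(low oil pressure | warning light) ≈ 0.472

Sum P(warning light|·) weighted by the priors over the 4 (overheating coolant loop, low oil pressure) configurations:
  P(warning light) = 0.05×0.89×0.8 + 0.3×0.89×0.2 + 0.44×0.11×0.8 + 0.59×0.11×0.2
        = 0.035600 + 0.053400 + 0.038720 + 0.012980 = 0.140700
Configurations with low oil pressure contribute 0.066380, so
  P(low oil pressure | warning light) = 0.066380 / 0.140700 ≈ 0.472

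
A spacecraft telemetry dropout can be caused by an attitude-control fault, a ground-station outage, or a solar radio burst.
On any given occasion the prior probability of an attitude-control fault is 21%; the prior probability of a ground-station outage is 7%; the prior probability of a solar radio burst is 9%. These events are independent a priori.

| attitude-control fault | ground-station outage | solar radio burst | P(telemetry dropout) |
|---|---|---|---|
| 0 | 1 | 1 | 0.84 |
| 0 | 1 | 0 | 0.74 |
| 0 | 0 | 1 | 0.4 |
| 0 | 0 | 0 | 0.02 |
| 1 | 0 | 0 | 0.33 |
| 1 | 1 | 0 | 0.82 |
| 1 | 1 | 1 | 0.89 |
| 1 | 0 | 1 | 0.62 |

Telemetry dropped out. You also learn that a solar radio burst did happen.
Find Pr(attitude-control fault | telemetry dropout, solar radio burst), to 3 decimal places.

P(telemetry dropout | solar radio burst) = 0.4·0.79·0.93 + 0.84·0.79·0.07 + 0.62·0.21·0.93 + 0.89·0.21·0.07 = 0.293880 + 0.046452 + 0.121086 + 0.013083 = 0.474501
The attitude-control fault-present share is 0.121086 + 0.013083 = 0.134169.
P(attitude-control fault | telemetry dropout, solar radio burst) = 0.134169 / 0.474501 ≈ 0.283

Pr(attitude-control fault | telemetry dropout, solar radio burst) ≈ 0.283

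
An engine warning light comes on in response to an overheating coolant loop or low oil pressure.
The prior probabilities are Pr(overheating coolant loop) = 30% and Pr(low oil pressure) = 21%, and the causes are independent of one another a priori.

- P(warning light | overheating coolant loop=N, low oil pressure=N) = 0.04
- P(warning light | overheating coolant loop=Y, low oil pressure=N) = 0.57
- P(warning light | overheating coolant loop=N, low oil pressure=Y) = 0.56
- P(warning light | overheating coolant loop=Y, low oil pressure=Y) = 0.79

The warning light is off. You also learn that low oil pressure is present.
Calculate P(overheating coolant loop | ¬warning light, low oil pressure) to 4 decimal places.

P(overheating coolant loop | ¬warning light, low oil pressure) ≈ 0.1698

P(¬warning light | low oil pressure) = 0.44·0.7 + 0.21·0.3 = 0.308000 + 0.063000 = 0.371000
Restricting to configurations with overheating coolant loop present: 0.21·0.3 = 0.063000.
So P(overheating coolant loop | ¬warning light, low oil pressure) = 0.063000/0.371000 ≈ 0.1698.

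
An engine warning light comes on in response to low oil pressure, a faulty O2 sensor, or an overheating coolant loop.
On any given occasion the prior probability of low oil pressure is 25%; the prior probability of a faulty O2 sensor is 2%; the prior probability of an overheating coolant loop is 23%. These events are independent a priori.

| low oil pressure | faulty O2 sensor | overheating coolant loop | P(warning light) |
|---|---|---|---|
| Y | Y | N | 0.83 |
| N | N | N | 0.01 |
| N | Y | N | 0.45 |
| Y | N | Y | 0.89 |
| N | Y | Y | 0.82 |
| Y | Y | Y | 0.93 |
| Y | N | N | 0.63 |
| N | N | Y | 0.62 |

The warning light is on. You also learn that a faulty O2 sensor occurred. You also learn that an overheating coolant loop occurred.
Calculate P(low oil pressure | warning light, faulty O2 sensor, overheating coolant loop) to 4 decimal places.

Weight on low oil pressure=true, given the evidence: 0.93*0.25 = 0.232500
The normalizing constant is 0.82*0.75 + 0.93*0.25 = 0.847500
P(low oil pressure | warning light, faulty O2 sensor, overheating coolant loop) = 0.232500/0.847500 ≈ 0.2743

P(low oil pressure | warning light, faulty O2 sensor, overheating coolant loop) ≈ 0.2743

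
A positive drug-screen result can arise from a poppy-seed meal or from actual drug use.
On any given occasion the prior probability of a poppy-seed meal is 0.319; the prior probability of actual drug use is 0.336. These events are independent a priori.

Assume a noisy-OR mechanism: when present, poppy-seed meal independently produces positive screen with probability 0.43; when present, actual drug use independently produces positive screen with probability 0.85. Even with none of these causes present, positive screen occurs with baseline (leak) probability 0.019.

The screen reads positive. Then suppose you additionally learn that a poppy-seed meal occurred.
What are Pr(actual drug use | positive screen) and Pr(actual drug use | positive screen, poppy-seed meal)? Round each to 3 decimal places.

Pr(actual drug use | positive screen) ≈ 0.742; Pr(actual drug use | positive screen, poppy-seed meal) ≈ 0.513

Under noisy-OR, P(positive screen | causes) = 1 − (1−0.019)·∏(1−qᵢ) over the active causes.
By total probability over the 4 (poppy-seed meal, actual drug use) configurations:
  P(positive screen) = 0.019·0.681·0.664 + 0.85285·0.681·0.336 + 0.44083·0.319·0.664 + 0.916125·0.319·0.336
        = 0.008591 + 0.195146 + 0.093375 + 0.098194 = 0.395306
Keeping only the actual drug use-present terms gives 0.293340, so
  P(actual drug use | positive screen) = 0.293340 / 0.395306 ≈ 0.742

With the extra evidence:
P(positive screen | poppy-seed meal) = 0.44083·0.664 + 0.916125·0.336 = 0.292711 + 0.307818 = 0.600529
Of this, 0.307818 comes from 0.916125·0.336 (the actual drug use=true cases).
So P(actual drug use | positive screen, poppy-seed meal) = 0.307818/0.600529 ≈ 0.513.
— poppy-seed meal explains away the evidence for actual drug use.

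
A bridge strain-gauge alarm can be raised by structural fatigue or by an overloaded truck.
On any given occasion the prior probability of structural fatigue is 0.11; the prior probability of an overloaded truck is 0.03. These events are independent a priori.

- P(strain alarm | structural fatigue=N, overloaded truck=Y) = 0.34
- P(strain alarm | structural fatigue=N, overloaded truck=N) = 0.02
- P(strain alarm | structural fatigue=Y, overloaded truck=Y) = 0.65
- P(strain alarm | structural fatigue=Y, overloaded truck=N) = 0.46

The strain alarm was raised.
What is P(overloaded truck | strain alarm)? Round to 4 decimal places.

By total probability over the 4 (structural fatigue, overloaded truck) configurations:
  P(strain alarm) = 0.02·0.89·0.97 + 0.34·0.89·0.03 + 0.46·0.11·0.97 + 0.65·0.11·0.03
        = 0.017266 + 0.009078 + 0.049082 + 0.002145 = 0.077571
Configurations with overloaded truck contribute 0.011223, so
  P(overloaded truck | strain alarm) = 0.011223 / 0.077571 ≈ 0.1447

P(overloaded truck | strain alarm) ≈ 0.1447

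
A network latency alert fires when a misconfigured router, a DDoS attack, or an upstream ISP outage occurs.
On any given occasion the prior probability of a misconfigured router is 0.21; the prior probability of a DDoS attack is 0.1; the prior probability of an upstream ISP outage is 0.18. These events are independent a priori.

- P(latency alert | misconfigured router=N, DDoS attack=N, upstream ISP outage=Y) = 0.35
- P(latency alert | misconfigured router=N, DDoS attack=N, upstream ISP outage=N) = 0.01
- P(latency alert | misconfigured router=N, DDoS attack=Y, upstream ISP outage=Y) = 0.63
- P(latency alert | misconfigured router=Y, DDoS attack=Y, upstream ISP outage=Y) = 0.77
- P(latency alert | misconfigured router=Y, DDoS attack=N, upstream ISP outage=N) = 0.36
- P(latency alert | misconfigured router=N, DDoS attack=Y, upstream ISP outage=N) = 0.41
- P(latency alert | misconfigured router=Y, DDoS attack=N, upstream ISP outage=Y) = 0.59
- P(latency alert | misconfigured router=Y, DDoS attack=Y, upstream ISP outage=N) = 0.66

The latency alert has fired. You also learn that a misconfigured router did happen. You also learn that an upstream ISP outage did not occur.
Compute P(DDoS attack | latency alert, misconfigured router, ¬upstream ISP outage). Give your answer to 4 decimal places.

P(DDoS attack | latency alert, misconfigured router, ¬upstream ISP outage) ≈ 0.1692

By total probability over both values of DDoS attack:
  P(latency alert | misconfigured router, ¬upstream ISP outage) = 0.36·0.9 + 0.66·0.1
        = 0.324000 + 0.066000 = 0.390000
Configurations with DDoS attack contribute 0.066000, so
  P(DDoS attack | latency alert, misconfigured router, ¬upstream ISP outage) = 0.066000 / 0.390000 ≈ 0.1692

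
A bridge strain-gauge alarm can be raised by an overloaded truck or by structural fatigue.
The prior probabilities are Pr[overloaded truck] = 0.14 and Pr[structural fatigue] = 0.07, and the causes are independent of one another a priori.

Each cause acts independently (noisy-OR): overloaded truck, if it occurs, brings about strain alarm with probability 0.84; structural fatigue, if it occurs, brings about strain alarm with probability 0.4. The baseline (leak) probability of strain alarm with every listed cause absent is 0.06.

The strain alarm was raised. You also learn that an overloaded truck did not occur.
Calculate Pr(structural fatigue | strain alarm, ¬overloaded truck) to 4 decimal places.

Pr(structural fatigue | strain alarm, ¬overloaded truck) ≈ 0.3536

Under noisy-OR, P(strain alarm | causes) = 1 − (1−0.06)·∏(1−qᵢ) over the active causes.
P(strain alarm | ¬overloaded truck) = 0.06×0.93 + 0.436×0.07 = 0.055800 + 0.030520 = 0.086320
Of this, 0.030520 comes from 0.436×0.07 (the structural fatigue=true cases).
So P(structural fatigue | strain alarm, ¬overloaded truck) = 0.030520/0.086320 ≈ 0.3536.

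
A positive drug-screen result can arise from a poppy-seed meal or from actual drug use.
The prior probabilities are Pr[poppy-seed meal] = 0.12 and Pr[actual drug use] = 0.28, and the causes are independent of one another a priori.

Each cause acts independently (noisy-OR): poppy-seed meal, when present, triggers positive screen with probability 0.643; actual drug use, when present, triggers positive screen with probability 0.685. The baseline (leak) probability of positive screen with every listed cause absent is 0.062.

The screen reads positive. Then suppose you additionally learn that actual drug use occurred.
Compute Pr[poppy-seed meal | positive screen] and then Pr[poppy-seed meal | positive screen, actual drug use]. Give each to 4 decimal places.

Under noisy-OR, P(positive screen | causes) = 1 − (1−0.062)·∏(1−qᵢ) over the active causes.
Numerator (weight on configurations with poppy-seed meal): 0.057468 + 0.030056 = 0.087524
Denominator P(positive screen): 0.062·0.88·0.72 + 0.70453·0.88·0.28 + 0.665134·0.12·0.72 + 0.894517·0.12·0.28 = 0.300403
P(poppy-seed meal | positive screen) = 0.087524/0.300403 ≈ 0.2914

With the extra evidence:
Enumerate both values of poppy-seed meal and weight by the priors:
  P(positive screen | actual drug use) = 0.70453*0.88 + 0.894517*0.12
        = 0.619986 + 0.107342 = 0.727328
Configurations with poppy-seed meal contribute 0.107342, so
  P(poppy-seed meal | positive screen, actual drug use) = 0.107342 / 0.727328 ≈ 0.1476
— actual drug use explains away the evidence for poppy-seed meal.

Pr[poppy-seed meal | positive screen] ≈ 0.2914; Pr[poppy-seed meal | positive screen, actual drug use] ≈ 0.1476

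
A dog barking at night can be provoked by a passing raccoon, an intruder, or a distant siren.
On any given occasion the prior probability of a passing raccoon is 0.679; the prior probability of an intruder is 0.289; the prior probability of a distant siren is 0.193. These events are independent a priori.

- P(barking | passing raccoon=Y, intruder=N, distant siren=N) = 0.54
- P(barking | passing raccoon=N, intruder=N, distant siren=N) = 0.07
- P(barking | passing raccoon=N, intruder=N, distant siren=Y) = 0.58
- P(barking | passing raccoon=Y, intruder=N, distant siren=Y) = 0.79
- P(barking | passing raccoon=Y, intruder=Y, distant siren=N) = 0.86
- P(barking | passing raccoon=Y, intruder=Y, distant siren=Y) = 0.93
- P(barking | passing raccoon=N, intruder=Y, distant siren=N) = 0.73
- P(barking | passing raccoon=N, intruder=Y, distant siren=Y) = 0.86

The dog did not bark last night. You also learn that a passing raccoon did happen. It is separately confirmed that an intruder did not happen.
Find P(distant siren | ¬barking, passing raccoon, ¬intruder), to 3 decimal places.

P(¬barking | passing raccoon, ¬intruder) = 0.46·0.807 + 0.21·0.193 = 0.371220 + 0.040530 = 0.411750
Of this, 0.040530 comes from 0.21·0.193 (the distant siren=true cases).
So P(distant siren | ¬barking, passing raccoon, ¬intruder) = 0.040530/0.411750 ≈ 0.098.

P(distant siren | ¬barking, passing raccoon, ¬intruder) ≈ 0.098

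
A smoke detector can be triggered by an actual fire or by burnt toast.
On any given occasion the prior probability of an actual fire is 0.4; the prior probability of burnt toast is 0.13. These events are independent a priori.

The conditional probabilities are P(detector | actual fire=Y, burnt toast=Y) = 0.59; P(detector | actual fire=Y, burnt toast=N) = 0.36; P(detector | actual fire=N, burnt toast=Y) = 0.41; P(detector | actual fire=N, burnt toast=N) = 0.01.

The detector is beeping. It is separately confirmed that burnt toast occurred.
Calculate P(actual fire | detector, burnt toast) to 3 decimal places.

P(actual fire | detector, burnt toast) ≈ 0.490

P(detector | burnt toast) = 0.41·0.6 + 0.59·0.4 = 0.246000 + 0.236000 = 0.482000
The actual fire-present share is 0.59·0.4 = 0.236000.
So P(actual fire | detector, burnt toast) = 0.236000/0.482000 ≈ 0.490.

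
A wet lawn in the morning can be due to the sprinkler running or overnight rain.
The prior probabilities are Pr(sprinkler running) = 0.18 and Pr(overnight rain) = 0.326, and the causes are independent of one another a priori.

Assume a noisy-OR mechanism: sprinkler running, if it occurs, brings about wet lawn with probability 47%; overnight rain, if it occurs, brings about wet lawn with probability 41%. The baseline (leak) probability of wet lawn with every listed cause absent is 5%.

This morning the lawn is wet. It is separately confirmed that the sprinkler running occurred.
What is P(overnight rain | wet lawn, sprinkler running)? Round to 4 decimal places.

P(overnight rain | wet lawn, sprinkler running) ≈ 0.4065

Under noisy-OR, P(wet lawn | causes) = 1 − (1−0.05)·∏(1−qᵢ) over the active causes.
By total probability over both values of overnight rain:
  P(wet lawn | sprinkler running) = 0.4965·0.674 + 0.702935·0.326
        = 0.334641 + 0.229157 = 0.563798
Configurations with overnight rain contribute 0.229157, so
  P(overnight rain | wet lawn, sprinkler running) = 0.229157 / 0.563798 ≈ 0.4065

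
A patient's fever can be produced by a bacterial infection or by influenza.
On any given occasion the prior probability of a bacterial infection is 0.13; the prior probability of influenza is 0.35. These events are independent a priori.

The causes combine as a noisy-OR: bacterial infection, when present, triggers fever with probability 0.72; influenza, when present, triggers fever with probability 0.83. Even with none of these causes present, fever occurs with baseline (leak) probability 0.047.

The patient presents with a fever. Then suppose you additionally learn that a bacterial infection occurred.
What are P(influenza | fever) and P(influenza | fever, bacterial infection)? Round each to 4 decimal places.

Under noisy-OR, P(fever | causes) = 1 − (1−0.047)·∏(1−qᵢ) over the active causes.
P(fever) = 0.047*0.87*0.65 + 0.83799*0.87*0.35 + 0.73316*0.13*0.65 + 0.954637*0.13*0.35 = 0.026579 + 0.255168 + 0.061952 + 0.043436 = 0.387135
Restricting to configurations with influenza present: 0.255168 + 0.043436 = 0.298604.
P(influenza | fever) = 0.298604 / 0.387135 ≈ 0.7713

With the extra evidence:
For the numerator, keep only influenza=true terms: 0.954637·0.35 = 0.334123
Denominator P(fever | bacterial infection): 0.73316·0.65 + 0.954637·0.35 = 0.810677
Posterior = 0.334123 / 0.810677 ≈ 0.4122
Conditioning on bacterial infection lowers the posterior on influenza: the classic explaining-away effect in a common-effect structure.

P(influenza | fever) ≈ 0.7713; P(influenza | fever, bacterial infection) ≈ 0.4122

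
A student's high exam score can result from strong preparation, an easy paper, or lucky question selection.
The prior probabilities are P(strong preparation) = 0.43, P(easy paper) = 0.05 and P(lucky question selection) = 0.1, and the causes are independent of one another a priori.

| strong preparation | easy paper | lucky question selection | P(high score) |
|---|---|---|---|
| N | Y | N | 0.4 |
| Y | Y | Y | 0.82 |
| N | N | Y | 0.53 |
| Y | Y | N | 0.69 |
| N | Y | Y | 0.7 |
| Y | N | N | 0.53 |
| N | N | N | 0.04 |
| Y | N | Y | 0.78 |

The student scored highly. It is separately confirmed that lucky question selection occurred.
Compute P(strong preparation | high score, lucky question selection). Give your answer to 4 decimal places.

P(strong preparation | high score, lucky question selection) ≈ 0.5228

P(high score | lucky question selection) = 0.53×0.57×0.95 + 0.7×0.57×0.05 + 0.78×0.43×0.95 + 0.82×0.43×0.05 = 0.286995 + 0.019950 + 0.318630 + 0.017630 = 0.643205
Of this, 0.336260 comes from 0.318630 + 0.017630 (the strong preparation=true cases).
P(strong preparation | high score, lucky question selection) = 0.336260 / 0.643205 ≈ 0.5228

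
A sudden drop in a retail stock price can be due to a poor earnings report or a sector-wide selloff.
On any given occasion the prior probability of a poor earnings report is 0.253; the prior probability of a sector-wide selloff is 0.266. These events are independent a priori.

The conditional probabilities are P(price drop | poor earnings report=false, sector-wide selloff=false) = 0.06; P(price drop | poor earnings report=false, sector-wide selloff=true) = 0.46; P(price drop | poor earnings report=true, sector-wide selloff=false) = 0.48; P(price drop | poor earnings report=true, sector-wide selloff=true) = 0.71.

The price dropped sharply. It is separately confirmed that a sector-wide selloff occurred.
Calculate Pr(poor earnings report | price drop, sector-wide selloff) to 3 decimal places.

Sum P(price drop|·) weighted by the priors over both values of poor earnings report:
  P(price drop | sector-wide selloff) = 0.46*0.747 + 0.71*0.253
        = 0.343620 + 0.179630 = 0.523250
Configurations with poor earnings report contribute 0.179630, so
  P(poor earnings report | price drop, sector-wide selloff) = 0.179630 / 0.523250 ≈ 0.343

Pr(poor earnings report | price drop, sector-wide selloff) ≈ 0.343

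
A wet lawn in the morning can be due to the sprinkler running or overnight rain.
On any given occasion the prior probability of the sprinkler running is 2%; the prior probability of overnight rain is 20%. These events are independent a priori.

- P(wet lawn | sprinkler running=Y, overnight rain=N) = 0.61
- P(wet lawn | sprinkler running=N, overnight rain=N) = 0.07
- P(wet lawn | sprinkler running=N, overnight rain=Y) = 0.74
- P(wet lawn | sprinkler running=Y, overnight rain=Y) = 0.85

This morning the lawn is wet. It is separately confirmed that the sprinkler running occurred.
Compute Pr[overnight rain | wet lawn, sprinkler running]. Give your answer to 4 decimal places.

By total probability over both values of overnight rain:
  P(wet lawn | sprinkler running) = 0.61·0.8 + 0.85·0.2
        = 0.488000 + 0.170000 = 0.658000
Configurations with overnight rain contribute 0.170000, so
  P(overnight rain | wet lawn, sprinkler running) = 0.170000 / 0.658000 ≈ 0.2584

Pr[overnight rain | wet lawn, sprinkler running] ≈ 0.2584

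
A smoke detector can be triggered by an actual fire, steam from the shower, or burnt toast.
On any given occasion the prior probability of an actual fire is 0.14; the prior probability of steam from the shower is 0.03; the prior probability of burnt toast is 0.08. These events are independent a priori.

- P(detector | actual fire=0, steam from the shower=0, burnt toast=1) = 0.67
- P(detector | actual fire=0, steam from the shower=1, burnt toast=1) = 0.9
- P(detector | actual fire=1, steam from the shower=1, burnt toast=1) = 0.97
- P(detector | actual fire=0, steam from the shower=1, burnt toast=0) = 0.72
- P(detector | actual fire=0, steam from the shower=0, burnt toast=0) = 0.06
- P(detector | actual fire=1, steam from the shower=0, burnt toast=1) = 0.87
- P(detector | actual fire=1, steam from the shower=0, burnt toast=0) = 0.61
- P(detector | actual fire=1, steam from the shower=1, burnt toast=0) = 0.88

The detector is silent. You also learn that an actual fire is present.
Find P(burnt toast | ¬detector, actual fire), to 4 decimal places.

P(burnt toast | ¬detector, actual fire) ≈ 0.0281

By total probability over the 4 (steam from the shower, burnt toast) configurations:
  P(¬detector | actual fire) = 0.39*0.97*0.92 + 0.13*0.97*0.08 + 0.12*0.03*0.92 + 0.03*0.03*0.08
        = 0.348036 + 0.010088 + 0.003312 + 0.000072 = 0.361508
Keeping only the burnt toast-present terms gives 0.010160, so
  P(burnt toast | ¬detector, actual fire) = 0.010160 / 0.361508 ≈ 0.0281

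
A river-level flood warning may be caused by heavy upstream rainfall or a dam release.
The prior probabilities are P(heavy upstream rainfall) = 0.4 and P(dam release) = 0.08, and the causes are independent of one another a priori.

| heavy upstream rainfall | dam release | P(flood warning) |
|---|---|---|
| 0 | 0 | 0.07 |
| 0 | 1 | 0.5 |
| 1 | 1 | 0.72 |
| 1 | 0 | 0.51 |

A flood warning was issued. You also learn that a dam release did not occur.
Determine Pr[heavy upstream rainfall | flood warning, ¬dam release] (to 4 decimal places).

Pr[heavy upstream rainfall | flood warning, ¬dam release] ≈ 0.8293

P(flood warning | ¬dam release) = 0.07×0.6 + 0.51×0.4 = 0.042000 + 0.204000 = 0.246000
Restricting to configurations with heavy upstream rainfall present: 0.51×0.4 = 0.204000.
P(heavy upstream rainfall | flood warning, ¬dam release) = 0.204000 / 0.246000 ≈ 0.8293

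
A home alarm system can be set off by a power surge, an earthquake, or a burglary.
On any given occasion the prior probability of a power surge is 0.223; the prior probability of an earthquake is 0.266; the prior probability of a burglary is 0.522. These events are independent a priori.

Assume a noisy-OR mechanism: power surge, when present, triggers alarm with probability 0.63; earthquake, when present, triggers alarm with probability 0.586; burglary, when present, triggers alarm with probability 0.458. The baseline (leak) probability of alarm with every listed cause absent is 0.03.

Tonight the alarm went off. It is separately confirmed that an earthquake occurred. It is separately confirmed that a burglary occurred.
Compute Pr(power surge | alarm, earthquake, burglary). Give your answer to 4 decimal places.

Under noisy-OR, P(alarm | causes) = 1 − (1−0.03)·∏(1−qᵢ) over the active causes.
P(alarm | earthquake, burglary) = 0.782344×0.777 + 0.919467×0.223 = 0.607881 + 0.205041 = 0.812922
Restricting to configurations with power surge present: 0.919467×0.223 = 0.205041.
Hence the posterior is 0.205041/0.812922 ≈ 0.2522.

Pr(power surge | alarm, earthquake, burglary) ≈ 0.2522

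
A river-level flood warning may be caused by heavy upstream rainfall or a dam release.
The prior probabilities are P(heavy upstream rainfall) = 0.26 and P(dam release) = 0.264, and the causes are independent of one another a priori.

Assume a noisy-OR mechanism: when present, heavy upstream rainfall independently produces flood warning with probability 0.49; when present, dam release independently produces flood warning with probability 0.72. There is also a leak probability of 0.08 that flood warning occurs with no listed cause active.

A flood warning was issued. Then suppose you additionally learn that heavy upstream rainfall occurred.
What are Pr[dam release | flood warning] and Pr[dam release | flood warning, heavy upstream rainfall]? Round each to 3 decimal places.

Under noisy-OR, P(flood warning | causes) = 1 − (1−0.08)·∏(1−qᵢ) over the active causes.
Sum P(flood warning|·) weighted by the priors over the 4 (heavy upstream rainfall, dam release) configurations:
  P(flood warning) = 0.08·0.74·0.736 + 0.7424·0.74·0.264 + 0.5308·0.26·0.736 + 0.868624·0.26·0.264
        = 0.043571 + 0.145035 + 0.101574 + 0.059622 = 0.349802
Configurations with dam release contribute 0.204657, so
  P(dam release | flood warning) = 0.204657 / 0.349802 ≈ 0.585

Now condition on the additional information:
Numerator (weight on configurations with dam release): 0.868624*0.264 = 0.229317
The normalizing constant is 0.5308*0.736 + 0.868624*0.264 = 0.619986
Posterior = 0.229317 / 0.619986 ≈ 0.370
The drop from 0.585 to 0.370 is the explaining-away (discounting) effect.

Pr[dam release | flood warning] ≈ 0.585; Pr[dam release | flood warning, heavy upstream rainfall] ≈ 0.370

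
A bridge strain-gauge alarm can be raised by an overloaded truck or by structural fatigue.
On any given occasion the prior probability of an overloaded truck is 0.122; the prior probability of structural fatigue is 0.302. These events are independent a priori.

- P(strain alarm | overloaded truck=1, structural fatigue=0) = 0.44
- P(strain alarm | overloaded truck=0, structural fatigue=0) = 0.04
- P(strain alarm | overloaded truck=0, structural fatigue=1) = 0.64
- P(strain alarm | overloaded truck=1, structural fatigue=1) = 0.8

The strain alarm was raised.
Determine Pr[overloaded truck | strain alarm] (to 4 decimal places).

Pr[overloaded truck | strain alarm] ≈ 0.2563

Sum P(strain alarm|·) weighted by the priors over the 4 (overloaded truck, structural fatigue) configurations:
  P(strain alarm) = 0.04×0.878×0.698 + 0.64×0.878×0.302 + 0.44×0.122×0.698 + 0.8×0.122×0.302
        = 0.024514 + 0.169700 + 0.037469 + 0.029475 = 0.261158
The terms with overloaded truck present sum to 0.066944, so
  P(overloaded truck | strain alarm) = 0.066944 / 0.261158 ≈ 0.2563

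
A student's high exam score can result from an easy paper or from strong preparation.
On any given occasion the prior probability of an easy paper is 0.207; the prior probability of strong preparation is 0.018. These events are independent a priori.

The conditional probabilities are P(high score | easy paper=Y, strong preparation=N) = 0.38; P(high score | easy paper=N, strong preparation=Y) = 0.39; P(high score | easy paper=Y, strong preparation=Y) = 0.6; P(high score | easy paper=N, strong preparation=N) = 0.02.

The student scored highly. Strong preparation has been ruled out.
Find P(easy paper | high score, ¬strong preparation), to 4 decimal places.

P(high score | ¬strong preparation) = 0.02·0.793 + 0.38·0.207 = 0.015860 + 0.078660 = 0.094520
Restricting to configurations with easy paper present: 0.38·0.207 = 0.078660.
So P(easy paper | high score, ¬strong preparation) = 0.078660/0.094520 ≈ 0.8322.

P(easy paper | high score, ¬strong preparation) ≈ 0.8322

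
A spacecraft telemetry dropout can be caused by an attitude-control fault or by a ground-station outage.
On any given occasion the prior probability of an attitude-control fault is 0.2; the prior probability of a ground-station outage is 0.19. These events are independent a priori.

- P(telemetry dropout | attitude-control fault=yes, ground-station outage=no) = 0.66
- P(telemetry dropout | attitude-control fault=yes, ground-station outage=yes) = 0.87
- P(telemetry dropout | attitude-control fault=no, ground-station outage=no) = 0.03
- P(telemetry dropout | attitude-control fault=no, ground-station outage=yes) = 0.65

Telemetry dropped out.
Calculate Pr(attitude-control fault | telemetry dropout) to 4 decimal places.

P(telemetry dropout) = 0.03*0.8*0.81 + 0.65*0.8*0.19 + 0.66*0.2*0.81 + 0.87*0.2*0.19 = 0.019440 + 0.098800 + 0.106920 + 0.033060 = 0.258220
The attitude-control fault-present share is 0.106920 + 0.033060 = 0.139980.
P(attitude-control fault | telemetry dropout) = 0.139980 / 0.258220 ≈ 0.5421

Pr(attitude-control fault | telemetry dropout) ≈ 0.5421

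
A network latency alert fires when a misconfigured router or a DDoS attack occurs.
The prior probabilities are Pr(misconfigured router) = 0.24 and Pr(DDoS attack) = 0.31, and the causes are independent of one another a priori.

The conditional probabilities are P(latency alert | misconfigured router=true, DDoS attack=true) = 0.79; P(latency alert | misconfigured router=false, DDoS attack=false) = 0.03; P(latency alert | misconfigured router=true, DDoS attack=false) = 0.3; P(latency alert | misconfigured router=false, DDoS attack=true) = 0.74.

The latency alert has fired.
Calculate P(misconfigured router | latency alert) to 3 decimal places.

P(misconfigured router | latency alert) ≈ 0.363

P(latency alert) = 0.03×0.76×0.69 + 0.74×0.76×0.31 + 0.3×0.24×0.69 + 0.79×0.24×0.31 = 0.015732 + 0.174344 + 0.049680 + 0.058776 = 0.298532
Of this, 0.108456 comes from 0.049680 + 0.058776 (the misconfigured router=true cases).
P(misconfigured router | latency alert) = 0.108456 / 0.298532 ≈ 0.363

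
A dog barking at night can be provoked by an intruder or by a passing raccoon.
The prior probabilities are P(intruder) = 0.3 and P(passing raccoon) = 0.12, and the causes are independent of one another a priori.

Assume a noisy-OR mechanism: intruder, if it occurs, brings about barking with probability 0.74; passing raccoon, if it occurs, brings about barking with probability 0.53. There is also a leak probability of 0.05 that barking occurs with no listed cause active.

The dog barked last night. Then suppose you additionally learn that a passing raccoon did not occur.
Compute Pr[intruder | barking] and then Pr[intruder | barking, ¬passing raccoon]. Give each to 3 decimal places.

Under noisy-OR, P(barking | causes) = 1 − (1−0.05)·∏(1−qᵢ) over the active causes.
For the numerator, keep only intruder=true terms: 0.198792 + 0.031821 = 0.230613
Denominator P(barking): 0.05*0.7*0.88 + 0.5535*0.7*0.12 + 0.753*0.3*0.88 + 0.88391*0.3*0.12 = 0.307907
P(intruder | barking) = 0.230613/0.307907 ≈ 0.749

With the extra evidence:
Enumerate both values of intruder and weight by the priors:
  P(barking | ¬passing raccoon) = 0.05×0.7 + 0.753×0.3
        = 0.035000 + 0.225900 = 0.260900
The terms with intruder present sum to 0.225900, so
  P(intruder | barking, ¬passing raccoon) = 0.225900 / 0.260900 ≈ 0.866
With passing raccoon excluded, intruder must carry more of the explanatory weight for the barking.

Pr[intruder | barking] ≈ 0.749; Pr[intruder | barking, ¬passing raccoon] ≈ 0.866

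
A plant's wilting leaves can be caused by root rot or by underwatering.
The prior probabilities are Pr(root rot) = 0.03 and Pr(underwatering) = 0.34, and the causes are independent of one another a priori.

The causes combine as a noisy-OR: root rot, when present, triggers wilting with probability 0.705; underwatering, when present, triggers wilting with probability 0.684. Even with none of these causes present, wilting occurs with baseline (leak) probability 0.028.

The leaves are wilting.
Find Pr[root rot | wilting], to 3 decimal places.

Under noisy-OR, P(wilting | causes) = 1 − (1−0.028)·∏(1−qᵢ) over the active causes.
P(wilting) = 0.028·0.97·0.66 + 0.692848·0.97·0.34 + 0.71326·0.03·0.66 + 0.90939·0.03·0.34 = 0.017926 + 0.228501 + 0.014123 + 0.009276 = 0.269826
Of this, 0.023399 comes from 0.014123 + 0.009276 (the root rot=true cases).
So P(root rot | wilting) = 0.023399/0.269826 ≈ 0.087.

Pr[root rot | wilting] ≈ 0.087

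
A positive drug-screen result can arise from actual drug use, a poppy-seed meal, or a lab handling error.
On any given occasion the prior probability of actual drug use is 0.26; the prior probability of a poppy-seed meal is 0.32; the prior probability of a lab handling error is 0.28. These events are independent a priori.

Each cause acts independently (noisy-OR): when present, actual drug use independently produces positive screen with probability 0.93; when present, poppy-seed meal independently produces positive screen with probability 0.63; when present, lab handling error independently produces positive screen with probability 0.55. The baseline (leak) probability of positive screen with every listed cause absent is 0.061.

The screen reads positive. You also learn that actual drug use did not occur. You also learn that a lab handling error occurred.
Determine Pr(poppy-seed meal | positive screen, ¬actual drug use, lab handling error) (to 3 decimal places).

Pr(poppy-seed meal | positive screen, ¬actual drug use, lab handling error) ≈ 0.407

Under noisy-OR, P(positive screen | causes) = 1 − (1−0.061)·∏(1−qᵢ) over the active causes.
Weight on poppy-seed meal=true, given the evidence: 0.843657×0.32 = 0.269970
Denominator P(positive screen | ¬actual drug use, lab handling error): 0.57745×0.68 + 0.843657×0.32 = 0.662636
P(poppy-seed meal | positive screen, ¬actual drug use, lab handling error) = 0.269970/0.662636 ≈ 0.407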